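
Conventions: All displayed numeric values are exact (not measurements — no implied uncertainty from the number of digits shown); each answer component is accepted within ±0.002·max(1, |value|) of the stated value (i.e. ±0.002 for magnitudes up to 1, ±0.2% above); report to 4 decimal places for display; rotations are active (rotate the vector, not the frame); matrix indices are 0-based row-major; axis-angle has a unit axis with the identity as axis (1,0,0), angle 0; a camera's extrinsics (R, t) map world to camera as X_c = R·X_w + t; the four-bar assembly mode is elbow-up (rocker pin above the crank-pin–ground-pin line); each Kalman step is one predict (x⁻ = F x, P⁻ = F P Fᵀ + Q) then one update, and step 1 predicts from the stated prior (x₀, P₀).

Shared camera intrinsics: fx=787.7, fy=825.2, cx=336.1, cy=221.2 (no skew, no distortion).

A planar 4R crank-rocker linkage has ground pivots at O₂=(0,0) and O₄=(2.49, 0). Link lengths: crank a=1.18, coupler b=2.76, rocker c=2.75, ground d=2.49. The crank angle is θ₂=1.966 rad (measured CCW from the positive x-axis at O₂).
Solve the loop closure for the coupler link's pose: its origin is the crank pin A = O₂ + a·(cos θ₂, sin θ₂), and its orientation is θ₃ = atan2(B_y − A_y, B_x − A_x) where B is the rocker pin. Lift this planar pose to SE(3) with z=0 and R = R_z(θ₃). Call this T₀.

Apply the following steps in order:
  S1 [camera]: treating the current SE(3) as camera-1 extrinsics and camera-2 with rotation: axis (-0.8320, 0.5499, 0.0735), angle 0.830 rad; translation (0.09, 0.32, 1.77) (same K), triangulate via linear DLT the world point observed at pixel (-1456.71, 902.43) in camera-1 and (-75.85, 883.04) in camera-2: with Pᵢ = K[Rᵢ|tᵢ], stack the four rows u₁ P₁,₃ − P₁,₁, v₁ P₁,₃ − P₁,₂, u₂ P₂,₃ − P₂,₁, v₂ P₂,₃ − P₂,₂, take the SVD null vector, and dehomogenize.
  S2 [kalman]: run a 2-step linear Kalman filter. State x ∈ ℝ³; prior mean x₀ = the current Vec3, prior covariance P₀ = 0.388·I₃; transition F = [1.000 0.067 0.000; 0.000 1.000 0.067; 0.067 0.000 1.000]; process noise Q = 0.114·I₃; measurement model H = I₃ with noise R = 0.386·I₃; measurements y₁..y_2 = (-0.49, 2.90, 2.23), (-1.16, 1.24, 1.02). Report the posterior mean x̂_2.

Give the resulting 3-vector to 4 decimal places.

result = (-1.0353, 1.8120, 1.3570)

source (fourbar_fk): coupler pose = R=[0.8210 -0.5710 0.0000; 0.5710 0.8210 0.0000; 0.0000 0.0000 1.0000], t=(-0.4543, 1.0890, 0.0000)
after S1 (triangulate): (-1.8898, 1.1689, 1.1745)
after S2 (kf_track): (-1.0353, 1.8120, 1.3570)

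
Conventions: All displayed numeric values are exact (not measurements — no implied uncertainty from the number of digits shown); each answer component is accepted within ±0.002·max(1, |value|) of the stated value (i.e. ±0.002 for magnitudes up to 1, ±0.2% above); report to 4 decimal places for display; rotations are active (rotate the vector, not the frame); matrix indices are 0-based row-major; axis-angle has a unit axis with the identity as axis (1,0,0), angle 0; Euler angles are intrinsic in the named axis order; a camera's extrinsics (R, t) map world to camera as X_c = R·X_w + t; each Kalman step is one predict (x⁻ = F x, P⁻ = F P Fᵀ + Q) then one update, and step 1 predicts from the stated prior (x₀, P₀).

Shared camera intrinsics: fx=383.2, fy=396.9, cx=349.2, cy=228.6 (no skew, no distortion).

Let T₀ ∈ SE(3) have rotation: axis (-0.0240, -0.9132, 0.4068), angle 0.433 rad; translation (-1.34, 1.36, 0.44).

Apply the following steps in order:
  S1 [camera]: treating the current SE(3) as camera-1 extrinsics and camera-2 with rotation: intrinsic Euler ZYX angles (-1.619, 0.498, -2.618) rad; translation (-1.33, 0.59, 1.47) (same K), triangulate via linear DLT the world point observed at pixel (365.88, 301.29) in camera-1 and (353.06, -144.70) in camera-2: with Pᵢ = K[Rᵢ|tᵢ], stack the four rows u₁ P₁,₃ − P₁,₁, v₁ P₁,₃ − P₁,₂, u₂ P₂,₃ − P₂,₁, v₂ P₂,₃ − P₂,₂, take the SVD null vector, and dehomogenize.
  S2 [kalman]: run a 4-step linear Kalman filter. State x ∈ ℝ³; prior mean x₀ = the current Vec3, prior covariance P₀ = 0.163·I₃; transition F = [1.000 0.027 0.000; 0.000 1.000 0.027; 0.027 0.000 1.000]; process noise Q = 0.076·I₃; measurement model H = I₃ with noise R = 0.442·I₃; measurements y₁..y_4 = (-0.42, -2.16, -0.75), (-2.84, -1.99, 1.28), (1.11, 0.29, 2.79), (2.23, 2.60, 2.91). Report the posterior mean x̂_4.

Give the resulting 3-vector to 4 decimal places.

after S1 (triangulate): (1.5029, -1.3500, 0.4837)
after S2 (kf_track): (0.8129, 0.2451, 1.8718)

result = (0.8129, 0.2451, 1.8718)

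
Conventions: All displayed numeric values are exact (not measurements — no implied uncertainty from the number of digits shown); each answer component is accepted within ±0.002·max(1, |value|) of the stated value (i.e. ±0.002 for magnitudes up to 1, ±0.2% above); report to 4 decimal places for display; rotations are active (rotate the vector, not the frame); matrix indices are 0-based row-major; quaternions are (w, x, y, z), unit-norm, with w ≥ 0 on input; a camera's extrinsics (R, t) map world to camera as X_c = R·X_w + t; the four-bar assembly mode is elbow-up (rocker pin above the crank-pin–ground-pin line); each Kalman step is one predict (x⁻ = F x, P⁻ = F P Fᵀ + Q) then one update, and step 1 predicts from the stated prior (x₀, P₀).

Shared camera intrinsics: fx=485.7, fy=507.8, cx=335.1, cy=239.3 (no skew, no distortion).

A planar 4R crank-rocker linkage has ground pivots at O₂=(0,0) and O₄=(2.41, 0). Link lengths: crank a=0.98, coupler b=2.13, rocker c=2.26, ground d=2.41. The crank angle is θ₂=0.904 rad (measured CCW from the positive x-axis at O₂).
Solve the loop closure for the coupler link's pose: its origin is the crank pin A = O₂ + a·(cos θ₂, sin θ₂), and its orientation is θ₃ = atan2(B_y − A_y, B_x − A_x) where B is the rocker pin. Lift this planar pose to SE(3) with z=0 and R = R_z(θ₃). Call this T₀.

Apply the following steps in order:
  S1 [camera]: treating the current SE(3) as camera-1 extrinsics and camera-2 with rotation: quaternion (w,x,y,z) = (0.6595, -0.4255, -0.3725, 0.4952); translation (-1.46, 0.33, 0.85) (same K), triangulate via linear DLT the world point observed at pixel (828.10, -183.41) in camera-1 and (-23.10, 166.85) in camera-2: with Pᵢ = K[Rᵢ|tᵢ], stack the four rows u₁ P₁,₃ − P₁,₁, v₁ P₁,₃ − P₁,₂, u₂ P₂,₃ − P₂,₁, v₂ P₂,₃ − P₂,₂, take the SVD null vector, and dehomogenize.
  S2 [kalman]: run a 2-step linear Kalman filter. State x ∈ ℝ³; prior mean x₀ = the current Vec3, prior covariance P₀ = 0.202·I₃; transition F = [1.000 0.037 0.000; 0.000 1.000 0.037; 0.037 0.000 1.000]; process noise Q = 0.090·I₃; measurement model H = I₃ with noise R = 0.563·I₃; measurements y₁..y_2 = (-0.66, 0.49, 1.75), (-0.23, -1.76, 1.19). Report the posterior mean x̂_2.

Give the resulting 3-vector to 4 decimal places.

source (fourbar_fk): coupler pose = R=[0.7218 -0.6921 0.0000; 0.6921 0.7218 0.0000; 0.0000 0.0000 1.0000], t=(0.6061, 0.7701, 0.0000)
after S1 (triangulate): (-0.7626, -1.8671, 1.3279)
after S2 (kf_track): (-0.6148, -1.2325, 1.3544)

result = (-0.6148, -1.2325, 1.3544)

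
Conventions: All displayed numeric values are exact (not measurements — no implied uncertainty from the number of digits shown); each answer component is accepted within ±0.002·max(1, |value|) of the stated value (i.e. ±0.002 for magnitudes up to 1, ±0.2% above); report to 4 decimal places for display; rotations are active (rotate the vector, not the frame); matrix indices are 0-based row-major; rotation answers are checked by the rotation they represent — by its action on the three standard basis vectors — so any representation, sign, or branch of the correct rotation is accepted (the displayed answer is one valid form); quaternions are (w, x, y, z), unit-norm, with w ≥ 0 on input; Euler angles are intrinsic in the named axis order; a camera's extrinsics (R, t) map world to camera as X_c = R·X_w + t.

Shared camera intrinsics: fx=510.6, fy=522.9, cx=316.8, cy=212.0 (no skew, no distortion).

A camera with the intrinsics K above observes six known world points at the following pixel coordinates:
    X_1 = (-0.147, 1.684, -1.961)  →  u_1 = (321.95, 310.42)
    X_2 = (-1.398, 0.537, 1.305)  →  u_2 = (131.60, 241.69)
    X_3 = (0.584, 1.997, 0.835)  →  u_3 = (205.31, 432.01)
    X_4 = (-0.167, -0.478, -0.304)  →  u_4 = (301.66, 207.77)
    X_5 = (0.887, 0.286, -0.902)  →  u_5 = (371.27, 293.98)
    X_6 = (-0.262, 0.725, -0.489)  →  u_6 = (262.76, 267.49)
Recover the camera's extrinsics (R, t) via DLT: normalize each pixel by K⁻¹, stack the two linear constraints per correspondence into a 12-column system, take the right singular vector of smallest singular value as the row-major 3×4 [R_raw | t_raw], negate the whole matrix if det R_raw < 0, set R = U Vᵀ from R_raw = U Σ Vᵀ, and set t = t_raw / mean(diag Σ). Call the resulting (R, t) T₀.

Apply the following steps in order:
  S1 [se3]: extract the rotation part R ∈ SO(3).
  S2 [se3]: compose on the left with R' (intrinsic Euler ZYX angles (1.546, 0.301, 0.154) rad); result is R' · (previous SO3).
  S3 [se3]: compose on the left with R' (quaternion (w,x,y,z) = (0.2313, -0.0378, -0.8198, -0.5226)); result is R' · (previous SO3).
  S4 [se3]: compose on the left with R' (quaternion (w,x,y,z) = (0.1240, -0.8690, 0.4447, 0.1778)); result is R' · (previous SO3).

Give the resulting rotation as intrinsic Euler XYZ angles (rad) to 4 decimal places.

rotation (euler_xyz) = (0.6528, -0.5189, -1.7487)

source (pnp_recover): camera pose = R=[0.6981 -0.3689 -0.6137; 0.6674 0.6456 0.3712; 0.2593 -0.6687 0.6969], t=(-0.4401, 0.4800, 6.4704)
after S1 (rot_of_se3): [0.6981 -0.3689 -0.6137; 0.6674 0.6456 0.3712; 0.2593 -0.6687 0.6969]
after S2 (compose_so3): [-0.6004 -0.7532 -0.2689; 0.7882 -0.5003 -0.3585; 0.1355 -0.4271 0.8940]
after S3 (compose_so3): [0.7278 0.6636 -0.1732; 0.5818 -0.4636 0.6682; 0.3631 -0.5871 -0.7235]
after S4 (compose_so3): [-0.1537 0.8547 -0.4959; -0.7285 -0.4371 -0.5275; -0.6676 0.2802 0.6898]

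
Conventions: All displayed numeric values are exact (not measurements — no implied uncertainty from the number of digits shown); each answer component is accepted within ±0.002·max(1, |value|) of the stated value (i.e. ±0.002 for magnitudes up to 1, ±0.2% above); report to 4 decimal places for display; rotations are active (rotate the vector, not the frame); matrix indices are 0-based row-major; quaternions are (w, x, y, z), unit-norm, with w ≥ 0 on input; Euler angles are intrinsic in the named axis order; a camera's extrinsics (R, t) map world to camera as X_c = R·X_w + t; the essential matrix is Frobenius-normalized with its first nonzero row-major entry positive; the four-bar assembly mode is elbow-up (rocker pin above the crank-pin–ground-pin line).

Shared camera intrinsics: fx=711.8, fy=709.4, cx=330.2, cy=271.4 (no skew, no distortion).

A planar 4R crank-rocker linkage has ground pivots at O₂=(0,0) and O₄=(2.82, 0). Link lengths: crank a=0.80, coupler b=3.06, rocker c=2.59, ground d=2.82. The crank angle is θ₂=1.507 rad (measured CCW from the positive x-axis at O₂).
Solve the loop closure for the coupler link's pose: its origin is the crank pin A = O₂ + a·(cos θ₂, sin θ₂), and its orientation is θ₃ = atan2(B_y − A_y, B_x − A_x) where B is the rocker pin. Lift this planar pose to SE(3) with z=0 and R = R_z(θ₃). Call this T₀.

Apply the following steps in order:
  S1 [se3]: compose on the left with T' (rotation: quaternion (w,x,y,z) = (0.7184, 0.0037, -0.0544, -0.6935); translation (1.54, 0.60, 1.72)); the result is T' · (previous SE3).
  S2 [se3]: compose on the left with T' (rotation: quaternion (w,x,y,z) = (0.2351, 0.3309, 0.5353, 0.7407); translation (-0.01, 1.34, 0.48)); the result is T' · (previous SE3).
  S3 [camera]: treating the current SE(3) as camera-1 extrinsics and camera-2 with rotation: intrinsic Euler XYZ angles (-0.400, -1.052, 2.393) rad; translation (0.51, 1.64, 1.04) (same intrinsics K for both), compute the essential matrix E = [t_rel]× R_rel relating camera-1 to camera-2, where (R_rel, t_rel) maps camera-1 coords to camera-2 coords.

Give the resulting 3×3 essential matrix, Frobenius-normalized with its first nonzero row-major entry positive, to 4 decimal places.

matrix = [0.1692 -0.1988 0.3991; -0.5141 0.0089 -0.2884; 0.4105 0.3664 -0.3496]

source (fourbar_fk): coupler pose = R=[0.8142 -0.5806 0.0000; 0.5806 0.8142 0.0000; 0.0000 0.0000 1.0000], t=(0.0510, 0.7984, 0.0000)
after S1 (compose_se3): R=[0.6045 0.7922 -0.0833; -0.7895 0.6098 0.0701; 0.1064 0.0234 0.9941], t=(2.3368, 0.5796, 1.7882)
after S2 (compose_se3): R=[-0.3311 -0.5102 0.7938; 0.7422 0.3786 0.5529; -0.5826 0.7723 0.2533], t=(-0.2465, 3.9383, 1.9589)
after S3 (essential): [0.1692 -0.1988 0.3991; -0.5141 0.0089 -0.2884; 0.4105 0.3664 -0.3496]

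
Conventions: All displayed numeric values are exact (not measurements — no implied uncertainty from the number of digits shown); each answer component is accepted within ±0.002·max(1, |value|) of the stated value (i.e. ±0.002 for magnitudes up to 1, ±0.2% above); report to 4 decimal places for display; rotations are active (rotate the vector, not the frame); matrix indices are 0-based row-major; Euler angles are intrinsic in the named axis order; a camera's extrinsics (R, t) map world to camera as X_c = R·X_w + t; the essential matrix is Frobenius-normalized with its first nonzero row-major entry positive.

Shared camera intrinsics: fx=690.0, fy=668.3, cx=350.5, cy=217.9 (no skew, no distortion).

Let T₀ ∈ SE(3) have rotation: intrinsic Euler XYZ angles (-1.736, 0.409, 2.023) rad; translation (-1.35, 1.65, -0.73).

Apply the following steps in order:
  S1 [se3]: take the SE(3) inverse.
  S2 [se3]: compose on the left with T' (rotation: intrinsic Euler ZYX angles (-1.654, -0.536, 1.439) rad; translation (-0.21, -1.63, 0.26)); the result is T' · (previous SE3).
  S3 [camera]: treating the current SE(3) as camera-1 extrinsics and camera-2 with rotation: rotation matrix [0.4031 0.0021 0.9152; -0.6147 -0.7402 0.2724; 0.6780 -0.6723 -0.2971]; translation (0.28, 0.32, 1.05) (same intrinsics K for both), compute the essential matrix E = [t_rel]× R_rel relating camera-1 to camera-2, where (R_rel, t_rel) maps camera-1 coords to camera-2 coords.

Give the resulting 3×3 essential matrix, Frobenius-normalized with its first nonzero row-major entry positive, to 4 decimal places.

matrix = [0.6304 0.0284 0.1111; -0.0688 -0.4030 0.5761; 0.2980 0.0327 0.0242]

after S1 (invert_se3): R=[-0.4009 0.0235 -0.9158; -0.8253 0.4247 0.3722; 0.3977 0.9050 -0.1509], t=(-1.2485, -1.5432, -1.0666)
after S2 (compose_se3): R=[-0.5048 -0.8172 0.2781; -0.0045 0.3246 0.9458; -0.8632 0.4762 -0.1676], t=(0.6599, -1.4812, -1.8134)
after S3 (essential): [0.6304 0.0284 0.1111; -0.0688 -0.4030 0.5761; 0.2980 0.0327 0.0242]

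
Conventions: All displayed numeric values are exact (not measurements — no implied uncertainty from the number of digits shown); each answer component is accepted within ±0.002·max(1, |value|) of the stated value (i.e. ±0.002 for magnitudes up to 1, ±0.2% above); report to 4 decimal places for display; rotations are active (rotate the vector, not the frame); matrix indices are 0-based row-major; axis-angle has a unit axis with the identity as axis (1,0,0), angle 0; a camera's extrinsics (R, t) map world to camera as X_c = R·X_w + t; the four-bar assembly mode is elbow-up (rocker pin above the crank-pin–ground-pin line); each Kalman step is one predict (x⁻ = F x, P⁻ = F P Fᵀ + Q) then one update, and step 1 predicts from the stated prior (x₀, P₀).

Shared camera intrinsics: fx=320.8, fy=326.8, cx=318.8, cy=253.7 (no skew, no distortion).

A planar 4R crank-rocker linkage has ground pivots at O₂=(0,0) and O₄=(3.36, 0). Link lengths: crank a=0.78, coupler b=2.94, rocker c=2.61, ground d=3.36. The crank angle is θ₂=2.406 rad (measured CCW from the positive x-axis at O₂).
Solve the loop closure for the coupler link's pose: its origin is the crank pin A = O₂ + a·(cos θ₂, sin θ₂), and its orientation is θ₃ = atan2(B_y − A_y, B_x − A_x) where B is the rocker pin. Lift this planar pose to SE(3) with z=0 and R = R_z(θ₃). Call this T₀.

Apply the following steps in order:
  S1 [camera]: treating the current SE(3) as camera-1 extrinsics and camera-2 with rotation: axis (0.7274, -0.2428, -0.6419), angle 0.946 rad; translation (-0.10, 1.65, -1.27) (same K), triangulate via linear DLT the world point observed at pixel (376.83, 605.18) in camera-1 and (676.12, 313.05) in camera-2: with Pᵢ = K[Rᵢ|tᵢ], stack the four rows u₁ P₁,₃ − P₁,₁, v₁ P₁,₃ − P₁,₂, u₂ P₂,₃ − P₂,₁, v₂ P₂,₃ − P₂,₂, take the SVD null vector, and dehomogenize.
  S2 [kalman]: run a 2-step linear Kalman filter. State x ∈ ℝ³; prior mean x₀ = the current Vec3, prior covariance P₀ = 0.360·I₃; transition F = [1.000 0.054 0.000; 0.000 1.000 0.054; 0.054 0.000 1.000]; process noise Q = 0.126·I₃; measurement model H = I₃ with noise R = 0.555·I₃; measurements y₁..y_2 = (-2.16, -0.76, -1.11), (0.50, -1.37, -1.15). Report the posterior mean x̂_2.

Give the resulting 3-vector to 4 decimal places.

source (fourbar_fk): coupler pose = R=[0.8340 -0.5517 0.0000; 0.5517 0.8340 0.0000; 0.0000 0.0000 1.0000], t=(-0.5783, 0.5234, 0.0000)
after S1 (triangulate): (1.6476, 0.8019, 1.9537)
after S2 (kf_track): (0.0780, -0.5219, -0.1816)

result = (0.0780, -0.5219, -0.1816)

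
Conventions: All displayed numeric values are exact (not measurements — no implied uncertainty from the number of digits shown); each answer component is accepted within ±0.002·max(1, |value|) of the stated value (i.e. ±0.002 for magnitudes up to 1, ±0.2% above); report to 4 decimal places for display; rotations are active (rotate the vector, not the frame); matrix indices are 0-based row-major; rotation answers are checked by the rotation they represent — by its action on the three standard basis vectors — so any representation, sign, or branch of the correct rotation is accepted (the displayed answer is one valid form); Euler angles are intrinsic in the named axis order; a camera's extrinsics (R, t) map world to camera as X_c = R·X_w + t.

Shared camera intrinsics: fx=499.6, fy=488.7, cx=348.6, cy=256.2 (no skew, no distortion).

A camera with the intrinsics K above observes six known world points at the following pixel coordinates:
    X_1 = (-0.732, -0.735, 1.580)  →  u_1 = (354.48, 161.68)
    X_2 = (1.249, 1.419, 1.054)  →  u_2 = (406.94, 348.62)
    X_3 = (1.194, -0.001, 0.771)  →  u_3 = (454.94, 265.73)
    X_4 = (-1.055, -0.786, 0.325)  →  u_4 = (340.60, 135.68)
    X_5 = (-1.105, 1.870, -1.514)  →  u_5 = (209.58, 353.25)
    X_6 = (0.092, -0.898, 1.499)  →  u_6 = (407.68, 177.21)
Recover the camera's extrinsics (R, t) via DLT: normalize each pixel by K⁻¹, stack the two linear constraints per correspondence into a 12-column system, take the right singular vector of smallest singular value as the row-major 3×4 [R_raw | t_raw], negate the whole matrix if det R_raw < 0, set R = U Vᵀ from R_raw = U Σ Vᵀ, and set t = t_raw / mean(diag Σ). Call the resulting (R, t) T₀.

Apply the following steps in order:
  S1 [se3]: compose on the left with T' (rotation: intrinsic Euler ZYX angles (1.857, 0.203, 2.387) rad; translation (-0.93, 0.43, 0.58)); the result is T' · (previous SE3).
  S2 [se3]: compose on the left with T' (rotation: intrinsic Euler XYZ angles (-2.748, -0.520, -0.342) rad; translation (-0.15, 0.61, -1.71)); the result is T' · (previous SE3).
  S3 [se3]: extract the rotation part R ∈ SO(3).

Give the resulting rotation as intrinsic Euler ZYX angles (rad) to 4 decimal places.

rotation (euler_zyx) = (-1.1104, 0.6472, -1.0149)

source (pnp_recover): camera pose = R=[0.8821 -0.4677 -0.0559; 0.4626 0.8826 -0.0840; 0.0886 0.0482 0.9949], t=(0.4800, -0.3500, 6.1296)
after S1 (compose_se3): R=[0.1233 0.7455 0.6551; 0.9900 -0.1385 -0.0287; 0.0693 0.6520 -0.7550], t=(2.9884, 1.0843, -4.1256)
after S2 (compose_se3): R=[0.3545 0.2452 0.9024; -0.7147 0.6933 0.0924; -0.6030 -0.6776 0.4210], t=(4.6587, -0.1751, 0.1304)
after S3 (rot_of_se3): [0.3545 0.2452 0.9024; -0.7147 0.6933 0.0924; -0.6030 -0.6776 0.4210]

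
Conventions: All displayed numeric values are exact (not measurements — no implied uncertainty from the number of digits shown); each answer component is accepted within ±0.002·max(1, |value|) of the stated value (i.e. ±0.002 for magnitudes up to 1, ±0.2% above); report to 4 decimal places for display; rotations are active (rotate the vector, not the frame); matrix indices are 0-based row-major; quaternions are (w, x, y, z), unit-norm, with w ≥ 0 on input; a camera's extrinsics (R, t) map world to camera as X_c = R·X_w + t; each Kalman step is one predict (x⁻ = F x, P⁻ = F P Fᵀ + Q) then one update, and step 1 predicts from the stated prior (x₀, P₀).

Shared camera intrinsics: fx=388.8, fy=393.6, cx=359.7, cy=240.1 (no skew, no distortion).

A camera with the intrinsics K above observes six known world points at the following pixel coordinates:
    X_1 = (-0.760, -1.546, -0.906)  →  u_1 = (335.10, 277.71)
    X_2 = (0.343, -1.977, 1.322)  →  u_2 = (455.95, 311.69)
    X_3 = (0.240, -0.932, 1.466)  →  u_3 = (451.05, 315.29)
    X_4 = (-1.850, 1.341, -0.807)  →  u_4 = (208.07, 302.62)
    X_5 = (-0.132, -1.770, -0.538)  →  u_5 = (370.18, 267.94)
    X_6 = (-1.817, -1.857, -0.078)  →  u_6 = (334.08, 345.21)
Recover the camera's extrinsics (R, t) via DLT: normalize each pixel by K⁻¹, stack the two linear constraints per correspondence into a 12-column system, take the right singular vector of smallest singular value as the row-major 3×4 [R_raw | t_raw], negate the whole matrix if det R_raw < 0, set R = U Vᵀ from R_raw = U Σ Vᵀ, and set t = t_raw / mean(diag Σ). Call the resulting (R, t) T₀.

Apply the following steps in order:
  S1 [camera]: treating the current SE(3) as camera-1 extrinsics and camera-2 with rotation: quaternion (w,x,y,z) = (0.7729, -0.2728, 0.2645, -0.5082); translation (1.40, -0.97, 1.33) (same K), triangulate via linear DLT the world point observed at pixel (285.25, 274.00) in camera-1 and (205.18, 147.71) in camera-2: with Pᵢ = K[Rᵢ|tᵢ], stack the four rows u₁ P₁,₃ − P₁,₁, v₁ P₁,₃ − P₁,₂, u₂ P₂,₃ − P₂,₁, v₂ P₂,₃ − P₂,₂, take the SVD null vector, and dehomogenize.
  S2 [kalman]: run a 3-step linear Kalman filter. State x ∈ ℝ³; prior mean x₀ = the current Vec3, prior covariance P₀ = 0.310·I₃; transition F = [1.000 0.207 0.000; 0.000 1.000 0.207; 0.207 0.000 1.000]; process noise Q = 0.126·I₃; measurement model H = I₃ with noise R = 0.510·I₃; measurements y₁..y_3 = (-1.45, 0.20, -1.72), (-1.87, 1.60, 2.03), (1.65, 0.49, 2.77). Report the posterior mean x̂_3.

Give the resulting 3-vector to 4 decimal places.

source (pnp_recover): camera pose = R=[0.6488 -0.3449 0.6783; -0.7607 -0.2737 0.5886; -0.0173 -0.8979 -0.4399], t=(0.0599, 0.3102, 6.3319)
after S1 (triangulate): (-1.2574, -0.6705, -1.3588)
after S2 (kf_track): (0.0524, 0.6835, 0.9894)

result = (0.0524, 0.6835, 0.9894)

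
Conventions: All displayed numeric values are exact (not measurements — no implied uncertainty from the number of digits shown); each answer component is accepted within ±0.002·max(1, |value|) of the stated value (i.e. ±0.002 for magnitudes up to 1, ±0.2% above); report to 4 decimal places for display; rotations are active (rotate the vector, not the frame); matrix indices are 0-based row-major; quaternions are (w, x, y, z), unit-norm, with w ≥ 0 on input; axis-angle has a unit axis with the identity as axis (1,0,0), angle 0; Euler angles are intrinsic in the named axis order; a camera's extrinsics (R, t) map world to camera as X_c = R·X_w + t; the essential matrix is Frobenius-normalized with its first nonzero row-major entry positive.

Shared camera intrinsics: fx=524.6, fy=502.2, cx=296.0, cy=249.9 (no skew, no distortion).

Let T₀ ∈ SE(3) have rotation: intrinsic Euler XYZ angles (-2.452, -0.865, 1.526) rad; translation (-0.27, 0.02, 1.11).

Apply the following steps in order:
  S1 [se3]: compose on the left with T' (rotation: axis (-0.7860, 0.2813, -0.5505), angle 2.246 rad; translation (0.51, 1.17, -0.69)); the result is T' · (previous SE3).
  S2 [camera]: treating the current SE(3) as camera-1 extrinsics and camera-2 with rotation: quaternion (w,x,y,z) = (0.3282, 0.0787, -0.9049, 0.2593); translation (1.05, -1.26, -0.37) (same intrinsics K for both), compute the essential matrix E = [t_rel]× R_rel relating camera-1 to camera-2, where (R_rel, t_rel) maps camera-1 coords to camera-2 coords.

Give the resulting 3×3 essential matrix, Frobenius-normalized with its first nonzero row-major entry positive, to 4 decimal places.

matrix = [0.1408 -0.0824 0.6785; -0.2550 0.0985 0.1706; -0.5857 0.2369 0.0997]

after S1 (compose_se3): R=[-0.6525 0.2330 -0.7211; 0.1094 0.9706 0.2145; 0.7499 0.0611 -0.6588], t=(1.4333, 1.7748, -0.9850)
after S2 (essential): [0.1408 -0.0824 0.6785; -0.2550 0.0985 0.1706; -0.5857 0.2369 0.0997]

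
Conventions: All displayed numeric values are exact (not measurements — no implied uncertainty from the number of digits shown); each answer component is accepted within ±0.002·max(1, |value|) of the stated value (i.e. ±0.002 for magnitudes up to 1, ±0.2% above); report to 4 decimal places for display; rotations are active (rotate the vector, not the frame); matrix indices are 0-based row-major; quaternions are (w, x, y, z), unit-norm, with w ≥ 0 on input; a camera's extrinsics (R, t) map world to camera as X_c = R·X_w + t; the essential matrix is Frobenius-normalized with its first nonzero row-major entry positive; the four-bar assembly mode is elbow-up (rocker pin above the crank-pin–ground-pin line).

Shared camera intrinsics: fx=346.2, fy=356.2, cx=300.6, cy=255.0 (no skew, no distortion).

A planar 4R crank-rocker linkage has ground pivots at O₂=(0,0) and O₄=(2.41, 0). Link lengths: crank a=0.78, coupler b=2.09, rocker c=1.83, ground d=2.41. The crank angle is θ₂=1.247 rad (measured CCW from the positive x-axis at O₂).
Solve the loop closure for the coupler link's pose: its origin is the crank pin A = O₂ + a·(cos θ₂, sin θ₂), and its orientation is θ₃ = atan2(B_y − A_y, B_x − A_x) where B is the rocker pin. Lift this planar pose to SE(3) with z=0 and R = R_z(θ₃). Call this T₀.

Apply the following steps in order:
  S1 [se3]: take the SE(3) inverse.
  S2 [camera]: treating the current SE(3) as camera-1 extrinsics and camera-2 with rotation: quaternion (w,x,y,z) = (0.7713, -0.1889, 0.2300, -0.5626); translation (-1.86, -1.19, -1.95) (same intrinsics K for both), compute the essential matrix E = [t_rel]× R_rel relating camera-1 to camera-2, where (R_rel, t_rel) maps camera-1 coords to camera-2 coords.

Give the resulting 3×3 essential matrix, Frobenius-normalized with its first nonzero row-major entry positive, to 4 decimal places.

source (fourbar_fk): coupler pose = R=[0.8632 -0.5049 0.0000; 0.5049 0.8632 0.0000; 0.0000 0.0000 1.0000], t=(0.2482, 0.7395, 0.0000)
after S1 (invert_se3): R=[0.8632 0.5049 0.0000; -0.5049 0.8632 0.0000; 0.0000 0.0000 1.0000], t=(-0.5876, -0.5130, 0.0000)
after S2 (essential): [0.2715 -0.5406 0.2201; 0.4733 0.4295 0.0853; -0.3773 0.0582 -0.1551]

matrix = [0.2715 -0.5406 0.2201; 0.4733 0.4295 0.0853; -0.3773 0.0582 -0.1551]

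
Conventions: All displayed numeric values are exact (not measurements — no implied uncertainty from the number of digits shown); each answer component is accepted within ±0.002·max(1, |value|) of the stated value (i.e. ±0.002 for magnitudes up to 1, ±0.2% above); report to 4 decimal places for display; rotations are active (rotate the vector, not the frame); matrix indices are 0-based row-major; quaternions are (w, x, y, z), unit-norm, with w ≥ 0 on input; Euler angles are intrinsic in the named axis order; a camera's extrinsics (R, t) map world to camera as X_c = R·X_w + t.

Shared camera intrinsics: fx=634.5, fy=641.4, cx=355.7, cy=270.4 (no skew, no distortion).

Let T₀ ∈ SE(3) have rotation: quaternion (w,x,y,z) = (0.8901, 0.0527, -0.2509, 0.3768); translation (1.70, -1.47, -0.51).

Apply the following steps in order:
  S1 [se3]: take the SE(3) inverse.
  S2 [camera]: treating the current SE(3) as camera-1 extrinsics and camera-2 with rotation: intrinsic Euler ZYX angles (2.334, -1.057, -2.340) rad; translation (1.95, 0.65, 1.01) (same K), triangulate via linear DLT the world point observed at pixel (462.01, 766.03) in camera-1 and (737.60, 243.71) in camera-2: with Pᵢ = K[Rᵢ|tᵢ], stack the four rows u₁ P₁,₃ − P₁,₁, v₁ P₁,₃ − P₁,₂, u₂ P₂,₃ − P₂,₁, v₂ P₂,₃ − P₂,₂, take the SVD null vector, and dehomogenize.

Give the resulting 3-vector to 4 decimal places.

result = (0.9700, -1.1475, 0.2455)

after S1 (invert_se3): R=[0.5901 0.6443 0.4864; -0.6972 0.7105 -0.0953; -0.4069 -0.2829 0.8685], t=(0.1920, 2.1811, 0.7189)
after S2 (triangulate): (0.9700, -1.1475, 0.2455)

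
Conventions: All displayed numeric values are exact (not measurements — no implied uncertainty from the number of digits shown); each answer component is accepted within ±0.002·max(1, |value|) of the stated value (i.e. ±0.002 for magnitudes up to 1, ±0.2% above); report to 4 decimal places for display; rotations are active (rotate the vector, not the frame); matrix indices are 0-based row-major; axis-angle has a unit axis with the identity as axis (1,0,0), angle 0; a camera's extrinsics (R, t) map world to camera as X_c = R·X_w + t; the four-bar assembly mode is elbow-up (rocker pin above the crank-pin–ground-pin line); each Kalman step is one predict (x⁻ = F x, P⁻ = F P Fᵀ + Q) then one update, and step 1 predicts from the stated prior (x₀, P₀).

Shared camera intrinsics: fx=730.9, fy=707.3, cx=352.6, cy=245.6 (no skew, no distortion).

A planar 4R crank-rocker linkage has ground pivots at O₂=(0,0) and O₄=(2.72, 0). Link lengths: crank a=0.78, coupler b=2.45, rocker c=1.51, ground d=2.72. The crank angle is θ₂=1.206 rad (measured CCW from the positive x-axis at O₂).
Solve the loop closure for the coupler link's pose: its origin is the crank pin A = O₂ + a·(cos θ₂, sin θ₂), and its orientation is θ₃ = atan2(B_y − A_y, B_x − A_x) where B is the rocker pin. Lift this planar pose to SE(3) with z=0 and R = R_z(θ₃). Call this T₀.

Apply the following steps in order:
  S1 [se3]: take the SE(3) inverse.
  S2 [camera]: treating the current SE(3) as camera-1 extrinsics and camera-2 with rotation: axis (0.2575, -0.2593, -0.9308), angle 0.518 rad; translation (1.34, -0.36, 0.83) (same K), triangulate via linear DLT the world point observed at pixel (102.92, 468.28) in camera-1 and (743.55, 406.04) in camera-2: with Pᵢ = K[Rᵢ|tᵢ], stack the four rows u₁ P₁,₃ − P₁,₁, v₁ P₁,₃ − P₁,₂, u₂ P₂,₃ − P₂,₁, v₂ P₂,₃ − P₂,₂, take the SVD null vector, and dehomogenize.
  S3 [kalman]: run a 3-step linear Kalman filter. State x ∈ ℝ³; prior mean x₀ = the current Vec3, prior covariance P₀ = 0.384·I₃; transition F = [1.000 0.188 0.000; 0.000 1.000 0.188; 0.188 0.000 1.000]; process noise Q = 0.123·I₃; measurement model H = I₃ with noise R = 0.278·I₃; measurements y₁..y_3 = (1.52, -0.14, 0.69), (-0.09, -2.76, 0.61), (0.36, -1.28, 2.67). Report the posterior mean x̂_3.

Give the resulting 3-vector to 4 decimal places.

source (fourbar_fk): coupler pose = R=[0.9484 -0.3170 0.0000; 0.3170 0.9484 0.0000; 0.0000 0.0000 1.0000], t=(0.2783, 0.7287, 0.0000)
after S1 (invert_se3): R=[0.9484 0.3170 0.0000; -0.3170 0.9484 0.0000; 0.0000 0.0000 1.0000], t=(-0.4949, -0.6029, 0.0000)
after S2 (triangulate): (-0.3333, 1.0033, 1.4431)
after S3 (kf_track): (0.2578, -1.1136, 1.7064)

result = (0.2578, -1.1136, 1.7064)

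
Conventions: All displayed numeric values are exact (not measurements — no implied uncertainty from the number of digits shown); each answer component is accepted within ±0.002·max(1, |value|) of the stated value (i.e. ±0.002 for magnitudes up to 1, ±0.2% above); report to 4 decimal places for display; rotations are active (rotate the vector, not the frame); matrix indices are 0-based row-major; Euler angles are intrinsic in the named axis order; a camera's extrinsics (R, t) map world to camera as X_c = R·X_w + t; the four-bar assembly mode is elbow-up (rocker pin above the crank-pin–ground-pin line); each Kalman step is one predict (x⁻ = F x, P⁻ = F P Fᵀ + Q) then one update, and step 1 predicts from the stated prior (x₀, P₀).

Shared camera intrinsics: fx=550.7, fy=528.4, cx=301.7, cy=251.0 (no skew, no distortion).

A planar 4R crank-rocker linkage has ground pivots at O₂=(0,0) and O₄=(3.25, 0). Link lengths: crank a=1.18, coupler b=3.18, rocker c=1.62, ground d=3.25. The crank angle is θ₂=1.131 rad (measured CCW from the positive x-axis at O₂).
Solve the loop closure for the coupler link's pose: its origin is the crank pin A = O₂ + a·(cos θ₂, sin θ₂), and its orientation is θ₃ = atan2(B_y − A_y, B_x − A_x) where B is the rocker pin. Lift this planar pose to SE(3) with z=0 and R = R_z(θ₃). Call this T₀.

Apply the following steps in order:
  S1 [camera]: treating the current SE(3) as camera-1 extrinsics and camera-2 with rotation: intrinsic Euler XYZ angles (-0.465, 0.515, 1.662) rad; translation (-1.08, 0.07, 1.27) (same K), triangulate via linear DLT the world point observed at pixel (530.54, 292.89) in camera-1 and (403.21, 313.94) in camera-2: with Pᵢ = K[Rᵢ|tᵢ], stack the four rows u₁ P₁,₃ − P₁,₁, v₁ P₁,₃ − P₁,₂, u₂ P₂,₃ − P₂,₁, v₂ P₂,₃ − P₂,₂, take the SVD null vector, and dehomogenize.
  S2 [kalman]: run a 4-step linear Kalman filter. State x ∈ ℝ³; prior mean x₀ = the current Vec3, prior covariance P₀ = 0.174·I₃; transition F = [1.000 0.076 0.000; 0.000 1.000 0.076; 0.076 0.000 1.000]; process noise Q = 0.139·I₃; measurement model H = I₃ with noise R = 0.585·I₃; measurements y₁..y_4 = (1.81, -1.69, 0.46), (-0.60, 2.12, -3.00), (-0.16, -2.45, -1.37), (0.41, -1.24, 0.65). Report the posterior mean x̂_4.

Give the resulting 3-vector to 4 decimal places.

source (fourbar_fk): coupler pose = R=[0.9874 -0.1585 0.0000; 0.1585 0.9874 0.0000; 0.0000 0.0000 1.0000], t=(0.5024, 1.0677, 0.0000)
after S1 (triangulate): (-0.1857, -0.9605, 1.1342)
after S2 (kf_track): (0.0629, -1.0619, -0.2861)

result = (0.0629, -1.0619, -0.2861)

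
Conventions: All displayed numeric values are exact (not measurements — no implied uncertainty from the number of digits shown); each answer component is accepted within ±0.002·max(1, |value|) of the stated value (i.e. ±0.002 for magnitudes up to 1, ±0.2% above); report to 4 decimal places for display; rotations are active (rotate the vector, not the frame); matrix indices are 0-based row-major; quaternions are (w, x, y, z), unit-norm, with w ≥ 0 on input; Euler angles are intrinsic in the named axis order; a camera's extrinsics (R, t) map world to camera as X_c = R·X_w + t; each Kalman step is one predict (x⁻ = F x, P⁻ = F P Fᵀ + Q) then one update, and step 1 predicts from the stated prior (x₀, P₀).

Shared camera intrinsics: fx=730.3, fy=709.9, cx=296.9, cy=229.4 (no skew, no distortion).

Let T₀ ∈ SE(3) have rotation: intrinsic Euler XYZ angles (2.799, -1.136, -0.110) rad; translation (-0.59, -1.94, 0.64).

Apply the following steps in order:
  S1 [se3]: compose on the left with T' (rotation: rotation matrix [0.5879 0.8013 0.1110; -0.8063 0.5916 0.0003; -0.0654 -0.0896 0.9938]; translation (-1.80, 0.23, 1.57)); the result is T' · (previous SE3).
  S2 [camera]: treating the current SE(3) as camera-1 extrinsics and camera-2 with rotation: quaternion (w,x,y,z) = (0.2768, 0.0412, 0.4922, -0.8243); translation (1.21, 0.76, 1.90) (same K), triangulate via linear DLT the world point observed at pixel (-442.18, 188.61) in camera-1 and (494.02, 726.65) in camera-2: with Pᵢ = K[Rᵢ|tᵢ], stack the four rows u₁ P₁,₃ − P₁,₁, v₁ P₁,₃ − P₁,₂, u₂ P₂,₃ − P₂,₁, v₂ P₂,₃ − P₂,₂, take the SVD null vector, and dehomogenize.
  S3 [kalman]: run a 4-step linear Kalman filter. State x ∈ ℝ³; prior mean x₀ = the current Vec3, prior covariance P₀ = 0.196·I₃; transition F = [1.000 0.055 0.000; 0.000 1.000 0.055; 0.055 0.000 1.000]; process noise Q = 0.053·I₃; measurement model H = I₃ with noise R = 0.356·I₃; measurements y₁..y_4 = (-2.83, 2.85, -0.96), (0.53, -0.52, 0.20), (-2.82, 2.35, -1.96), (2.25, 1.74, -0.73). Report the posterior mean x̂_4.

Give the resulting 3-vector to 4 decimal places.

after S1 (compose_se3): R=[-0.0120 -0.7231 -0.6906; -0.4558 -0.6108 0.6474; -0.8900 0.3225 -0.3223], t=(-3.6303, -0.4417, 2.4185)
after S2 (triangulate): (-0.1331, -1.0645, -0.6284)
after S3 (kf_track): (-0.1029, 1.1408, -0.8782)

result = (-0.1029, 1.1408, -0.8782)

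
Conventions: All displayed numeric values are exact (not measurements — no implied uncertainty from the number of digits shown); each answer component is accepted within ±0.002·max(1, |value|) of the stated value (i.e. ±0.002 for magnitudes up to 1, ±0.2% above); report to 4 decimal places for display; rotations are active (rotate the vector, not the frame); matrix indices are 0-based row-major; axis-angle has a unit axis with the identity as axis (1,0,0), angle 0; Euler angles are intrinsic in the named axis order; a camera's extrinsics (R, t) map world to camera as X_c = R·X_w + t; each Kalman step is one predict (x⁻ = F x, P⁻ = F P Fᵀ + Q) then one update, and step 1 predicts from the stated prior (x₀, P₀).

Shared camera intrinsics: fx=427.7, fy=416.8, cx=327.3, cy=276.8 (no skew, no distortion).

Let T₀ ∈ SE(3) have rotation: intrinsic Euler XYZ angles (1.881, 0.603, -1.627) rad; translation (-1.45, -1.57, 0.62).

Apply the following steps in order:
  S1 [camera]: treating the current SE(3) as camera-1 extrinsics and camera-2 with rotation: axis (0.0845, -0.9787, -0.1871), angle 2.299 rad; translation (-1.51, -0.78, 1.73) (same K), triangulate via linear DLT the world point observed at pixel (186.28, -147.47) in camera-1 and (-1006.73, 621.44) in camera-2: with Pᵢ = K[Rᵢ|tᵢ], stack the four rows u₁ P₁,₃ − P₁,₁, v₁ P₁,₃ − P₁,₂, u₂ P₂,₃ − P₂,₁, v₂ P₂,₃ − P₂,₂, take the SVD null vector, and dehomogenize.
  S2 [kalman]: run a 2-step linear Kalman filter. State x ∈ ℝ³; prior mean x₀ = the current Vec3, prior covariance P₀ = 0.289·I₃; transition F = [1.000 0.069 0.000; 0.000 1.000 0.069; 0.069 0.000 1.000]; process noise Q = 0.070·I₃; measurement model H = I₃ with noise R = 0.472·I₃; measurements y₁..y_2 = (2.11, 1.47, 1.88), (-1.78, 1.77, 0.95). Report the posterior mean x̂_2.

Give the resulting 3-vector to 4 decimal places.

after S1 (triangulate): (-1.8201, 0.3620, 0.5638)
after S2 (kf_track): (-0.6506, 1.2576, 1.0417)

result = (-0.6506, 1.2576, 1.0417)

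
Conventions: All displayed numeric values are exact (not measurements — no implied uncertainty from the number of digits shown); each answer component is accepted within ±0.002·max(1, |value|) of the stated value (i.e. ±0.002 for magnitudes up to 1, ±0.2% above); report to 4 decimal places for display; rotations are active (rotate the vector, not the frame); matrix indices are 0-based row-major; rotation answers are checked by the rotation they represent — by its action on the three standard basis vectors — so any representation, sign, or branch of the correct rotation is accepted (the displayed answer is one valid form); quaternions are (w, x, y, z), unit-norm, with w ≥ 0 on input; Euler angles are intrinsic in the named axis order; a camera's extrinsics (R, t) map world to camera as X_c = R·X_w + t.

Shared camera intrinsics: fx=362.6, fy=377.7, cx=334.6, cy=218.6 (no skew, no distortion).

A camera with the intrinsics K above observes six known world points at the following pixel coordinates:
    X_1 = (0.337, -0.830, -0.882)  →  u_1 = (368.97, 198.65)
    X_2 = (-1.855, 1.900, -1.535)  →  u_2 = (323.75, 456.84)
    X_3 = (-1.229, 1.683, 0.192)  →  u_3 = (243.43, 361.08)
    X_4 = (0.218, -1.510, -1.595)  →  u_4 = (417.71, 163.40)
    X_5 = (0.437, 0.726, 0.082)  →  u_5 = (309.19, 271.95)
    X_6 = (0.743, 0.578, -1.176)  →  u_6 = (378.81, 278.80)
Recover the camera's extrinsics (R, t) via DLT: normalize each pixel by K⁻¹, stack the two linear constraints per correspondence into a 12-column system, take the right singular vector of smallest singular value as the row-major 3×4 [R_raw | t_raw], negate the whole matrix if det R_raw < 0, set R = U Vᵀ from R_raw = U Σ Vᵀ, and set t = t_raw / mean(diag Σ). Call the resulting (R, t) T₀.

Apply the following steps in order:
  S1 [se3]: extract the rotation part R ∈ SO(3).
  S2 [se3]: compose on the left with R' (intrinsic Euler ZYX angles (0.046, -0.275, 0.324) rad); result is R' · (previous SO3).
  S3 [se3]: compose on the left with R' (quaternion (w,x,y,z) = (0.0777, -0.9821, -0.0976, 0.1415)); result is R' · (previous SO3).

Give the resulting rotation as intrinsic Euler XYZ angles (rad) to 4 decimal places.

source (pnp_recover): camera pose = R=[0.4116 -0.1421 -0.9002; -0.1403 0.9661 -0.2167; 0.9005 0.2155 0.3777], t=(-0.4800, 0.3401, 6.2322)
after S1 (rot_of_se3): [0.4116 -0.1421 -0.9002; -0.1403 0.9661 -0.2167; 0.9005 0.2155 0.3777]
after S2 (compose_so3): [0.1956 -0.3144 -0.9289; -0.4111 0.8337 -0.3687; 0.8904 0.4540 0.0338]
after S3 (compose_so3): [-0.1467 -0.2874 -0.9465; 0.5514 -0.8182 0.1630; -0.8213 -0.4980 0.2785]

rotation (euler_xyz) = (-0.5296, -1.2422, 2.0427)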